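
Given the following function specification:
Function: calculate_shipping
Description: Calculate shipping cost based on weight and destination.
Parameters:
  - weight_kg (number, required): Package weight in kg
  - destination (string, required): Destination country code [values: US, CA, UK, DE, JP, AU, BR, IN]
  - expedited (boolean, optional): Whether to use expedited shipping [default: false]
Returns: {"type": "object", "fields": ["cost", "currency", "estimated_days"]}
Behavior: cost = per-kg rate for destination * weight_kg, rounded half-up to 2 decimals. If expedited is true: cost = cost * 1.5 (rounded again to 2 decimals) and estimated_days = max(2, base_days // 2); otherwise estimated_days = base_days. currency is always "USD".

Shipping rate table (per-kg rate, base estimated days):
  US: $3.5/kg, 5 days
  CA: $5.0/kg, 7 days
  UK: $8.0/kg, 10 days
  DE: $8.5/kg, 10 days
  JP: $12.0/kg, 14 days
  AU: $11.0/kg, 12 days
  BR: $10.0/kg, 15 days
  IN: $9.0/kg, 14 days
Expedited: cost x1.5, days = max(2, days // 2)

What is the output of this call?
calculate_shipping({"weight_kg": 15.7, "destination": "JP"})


Defaults applied: expedited=false
Rate for JP: $12.0/kg, base 14 days
cost = 12.0 * 15.7 = 188.4 -> 188.40
expedited not set/false: estimated_days = 14
Output:
{"cost": 188.4, "currency": "USD", "estimated_days": 14}


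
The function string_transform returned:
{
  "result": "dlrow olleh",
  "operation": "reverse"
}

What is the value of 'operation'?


reverse


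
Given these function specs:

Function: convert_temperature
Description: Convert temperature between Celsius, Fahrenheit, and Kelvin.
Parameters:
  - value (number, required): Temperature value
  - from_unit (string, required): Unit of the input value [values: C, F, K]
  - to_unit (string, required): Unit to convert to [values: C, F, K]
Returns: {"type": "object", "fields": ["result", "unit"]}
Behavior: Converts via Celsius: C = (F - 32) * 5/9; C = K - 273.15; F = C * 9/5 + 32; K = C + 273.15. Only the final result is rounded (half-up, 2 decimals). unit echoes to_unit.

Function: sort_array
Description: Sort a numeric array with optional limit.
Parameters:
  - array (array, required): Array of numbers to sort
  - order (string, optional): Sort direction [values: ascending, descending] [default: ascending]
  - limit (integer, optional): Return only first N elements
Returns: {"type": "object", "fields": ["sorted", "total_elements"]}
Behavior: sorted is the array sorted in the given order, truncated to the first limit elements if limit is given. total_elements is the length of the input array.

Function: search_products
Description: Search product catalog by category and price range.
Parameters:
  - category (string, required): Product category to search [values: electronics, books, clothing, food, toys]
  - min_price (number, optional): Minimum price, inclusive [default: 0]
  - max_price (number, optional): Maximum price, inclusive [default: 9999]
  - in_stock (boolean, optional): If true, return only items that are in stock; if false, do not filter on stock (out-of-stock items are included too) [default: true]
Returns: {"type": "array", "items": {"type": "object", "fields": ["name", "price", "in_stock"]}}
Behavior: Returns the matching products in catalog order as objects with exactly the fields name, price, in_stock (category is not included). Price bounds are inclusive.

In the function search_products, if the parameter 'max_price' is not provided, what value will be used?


The search_products spec declares:
  - max_price (number, optional): Maximum price, inclusive [default: 9999]
Default:
9999


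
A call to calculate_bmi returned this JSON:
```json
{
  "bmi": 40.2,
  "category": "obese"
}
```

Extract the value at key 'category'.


obese


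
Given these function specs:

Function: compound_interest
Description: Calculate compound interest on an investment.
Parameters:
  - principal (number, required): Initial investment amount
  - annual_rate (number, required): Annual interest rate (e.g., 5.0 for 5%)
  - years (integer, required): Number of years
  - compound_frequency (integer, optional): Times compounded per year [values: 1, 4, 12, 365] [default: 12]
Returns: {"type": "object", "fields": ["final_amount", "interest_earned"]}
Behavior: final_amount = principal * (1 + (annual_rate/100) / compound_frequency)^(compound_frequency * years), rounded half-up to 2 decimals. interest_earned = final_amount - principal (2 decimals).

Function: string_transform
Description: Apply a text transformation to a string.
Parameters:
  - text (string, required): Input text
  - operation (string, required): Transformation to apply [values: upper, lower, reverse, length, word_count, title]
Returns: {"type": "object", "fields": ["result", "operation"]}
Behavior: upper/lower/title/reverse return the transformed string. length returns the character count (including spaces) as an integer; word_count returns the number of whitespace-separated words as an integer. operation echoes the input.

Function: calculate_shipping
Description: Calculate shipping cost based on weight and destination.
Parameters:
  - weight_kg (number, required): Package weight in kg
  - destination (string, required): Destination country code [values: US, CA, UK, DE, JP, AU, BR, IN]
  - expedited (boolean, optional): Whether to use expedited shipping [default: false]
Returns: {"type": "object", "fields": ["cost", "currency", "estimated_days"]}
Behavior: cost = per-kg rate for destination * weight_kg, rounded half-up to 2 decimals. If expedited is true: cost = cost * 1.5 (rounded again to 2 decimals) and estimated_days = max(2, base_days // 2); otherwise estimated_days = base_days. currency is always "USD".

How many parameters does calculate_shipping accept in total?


Parameters of calculate_shipping: weight_kg (required), destination (required), expedited (optional)
Total:
3


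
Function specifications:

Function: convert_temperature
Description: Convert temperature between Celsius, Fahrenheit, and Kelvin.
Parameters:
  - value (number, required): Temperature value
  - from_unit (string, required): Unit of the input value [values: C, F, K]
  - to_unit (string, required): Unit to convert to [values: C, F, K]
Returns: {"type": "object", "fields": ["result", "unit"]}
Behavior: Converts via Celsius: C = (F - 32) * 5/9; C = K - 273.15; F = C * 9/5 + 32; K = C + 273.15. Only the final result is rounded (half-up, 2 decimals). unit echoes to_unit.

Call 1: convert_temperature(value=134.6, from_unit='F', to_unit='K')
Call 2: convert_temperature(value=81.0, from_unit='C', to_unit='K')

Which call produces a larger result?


Call 1:
  To C: (134.6 - 32) * 5/9 = 57
  To K: 57 + 273.15 = 330.15
  Round to 2 decimals: 330.15
  -> 330.15 K
Call 2:
  Input already in C: 81
  To K: 81 + 273.15 = 354.15
  Round to 2 decimals: 354.15
  -> 354.15 K
Call 2 (354.15 K)


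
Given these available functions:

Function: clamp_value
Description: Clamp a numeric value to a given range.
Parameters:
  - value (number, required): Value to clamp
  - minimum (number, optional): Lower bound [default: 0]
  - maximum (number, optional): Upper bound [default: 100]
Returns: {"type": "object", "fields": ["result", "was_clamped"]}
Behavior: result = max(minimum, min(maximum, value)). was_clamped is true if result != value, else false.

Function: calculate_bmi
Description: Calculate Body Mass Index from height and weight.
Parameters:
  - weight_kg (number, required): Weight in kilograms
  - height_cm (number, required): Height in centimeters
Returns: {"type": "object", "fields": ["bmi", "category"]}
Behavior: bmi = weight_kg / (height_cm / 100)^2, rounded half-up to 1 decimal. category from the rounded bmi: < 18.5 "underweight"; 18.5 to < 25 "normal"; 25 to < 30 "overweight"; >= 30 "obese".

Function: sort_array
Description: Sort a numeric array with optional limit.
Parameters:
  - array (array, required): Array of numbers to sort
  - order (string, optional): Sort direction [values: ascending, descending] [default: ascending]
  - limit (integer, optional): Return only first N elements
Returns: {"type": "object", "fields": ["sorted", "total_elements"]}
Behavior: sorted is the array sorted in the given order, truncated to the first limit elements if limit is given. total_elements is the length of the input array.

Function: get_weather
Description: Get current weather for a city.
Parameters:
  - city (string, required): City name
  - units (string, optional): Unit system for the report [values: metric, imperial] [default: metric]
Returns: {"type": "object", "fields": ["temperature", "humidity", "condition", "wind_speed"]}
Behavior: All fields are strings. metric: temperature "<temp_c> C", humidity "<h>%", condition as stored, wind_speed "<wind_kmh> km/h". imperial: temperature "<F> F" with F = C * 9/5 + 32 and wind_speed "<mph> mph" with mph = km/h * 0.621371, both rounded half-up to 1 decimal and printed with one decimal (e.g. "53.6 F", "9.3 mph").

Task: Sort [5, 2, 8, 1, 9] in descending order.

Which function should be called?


The task needs a function whose description is: Sort a numeric array with optional limit.
sort_array


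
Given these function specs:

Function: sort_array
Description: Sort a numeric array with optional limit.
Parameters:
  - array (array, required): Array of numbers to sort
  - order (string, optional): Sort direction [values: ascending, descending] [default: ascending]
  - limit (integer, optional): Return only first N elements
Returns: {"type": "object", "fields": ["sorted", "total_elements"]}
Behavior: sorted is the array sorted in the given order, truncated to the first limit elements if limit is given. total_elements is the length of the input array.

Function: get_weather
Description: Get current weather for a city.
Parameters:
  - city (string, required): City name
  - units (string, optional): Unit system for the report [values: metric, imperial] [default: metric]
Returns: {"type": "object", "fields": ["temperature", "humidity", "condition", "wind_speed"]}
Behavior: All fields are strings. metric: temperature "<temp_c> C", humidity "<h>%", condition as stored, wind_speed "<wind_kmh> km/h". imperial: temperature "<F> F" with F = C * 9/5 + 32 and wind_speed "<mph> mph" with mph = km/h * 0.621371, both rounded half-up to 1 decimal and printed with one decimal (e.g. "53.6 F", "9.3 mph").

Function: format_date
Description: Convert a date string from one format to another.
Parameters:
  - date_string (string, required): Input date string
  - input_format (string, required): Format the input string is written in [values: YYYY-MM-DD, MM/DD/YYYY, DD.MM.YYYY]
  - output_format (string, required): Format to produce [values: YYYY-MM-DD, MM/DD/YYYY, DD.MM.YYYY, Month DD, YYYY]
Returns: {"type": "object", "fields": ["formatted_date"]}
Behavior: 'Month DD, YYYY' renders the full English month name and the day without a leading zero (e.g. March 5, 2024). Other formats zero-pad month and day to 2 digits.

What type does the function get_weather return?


The get_weather spec declares Returns: {"type": "object", "fields": ["temperature", "humidity", "condition", "wind_speed"]}
Type:
object


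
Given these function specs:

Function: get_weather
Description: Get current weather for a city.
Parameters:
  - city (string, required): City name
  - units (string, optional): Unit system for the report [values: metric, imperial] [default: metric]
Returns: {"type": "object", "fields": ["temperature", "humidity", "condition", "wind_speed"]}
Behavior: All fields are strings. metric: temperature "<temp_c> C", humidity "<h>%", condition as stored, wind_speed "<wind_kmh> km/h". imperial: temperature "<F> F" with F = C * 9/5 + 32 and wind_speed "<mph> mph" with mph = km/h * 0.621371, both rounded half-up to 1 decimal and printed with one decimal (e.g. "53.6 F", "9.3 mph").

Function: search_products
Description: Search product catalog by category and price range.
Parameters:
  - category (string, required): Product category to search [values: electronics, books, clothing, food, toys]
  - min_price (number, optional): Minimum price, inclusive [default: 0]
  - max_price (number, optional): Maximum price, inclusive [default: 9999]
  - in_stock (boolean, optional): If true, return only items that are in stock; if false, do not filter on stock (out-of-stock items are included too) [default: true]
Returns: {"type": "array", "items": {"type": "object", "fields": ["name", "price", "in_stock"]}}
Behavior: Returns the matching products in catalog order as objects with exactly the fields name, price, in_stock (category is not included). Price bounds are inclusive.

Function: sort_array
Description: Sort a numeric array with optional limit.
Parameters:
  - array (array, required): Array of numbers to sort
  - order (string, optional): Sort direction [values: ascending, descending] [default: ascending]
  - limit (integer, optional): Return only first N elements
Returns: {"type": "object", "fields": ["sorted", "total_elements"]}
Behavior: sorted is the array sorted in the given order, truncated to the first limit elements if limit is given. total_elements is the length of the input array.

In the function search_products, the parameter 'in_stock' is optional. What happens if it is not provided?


The search_products spec declares:
  - in_stock (boolean, optional): If true, return only items that are in stock; if false, do not filter on stock (out-of-stock items are included too) [default: true]
It defaults to true


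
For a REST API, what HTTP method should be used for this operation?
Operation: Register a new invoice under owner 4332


GET = read, POST = create, PUT = update/replace, DELETE = remove
This operation is a create.
POST


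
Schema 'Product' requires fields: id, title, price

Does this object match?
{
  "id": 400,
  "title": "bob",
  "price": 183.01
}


Checking required fields... All present.
Valid - all required fields present


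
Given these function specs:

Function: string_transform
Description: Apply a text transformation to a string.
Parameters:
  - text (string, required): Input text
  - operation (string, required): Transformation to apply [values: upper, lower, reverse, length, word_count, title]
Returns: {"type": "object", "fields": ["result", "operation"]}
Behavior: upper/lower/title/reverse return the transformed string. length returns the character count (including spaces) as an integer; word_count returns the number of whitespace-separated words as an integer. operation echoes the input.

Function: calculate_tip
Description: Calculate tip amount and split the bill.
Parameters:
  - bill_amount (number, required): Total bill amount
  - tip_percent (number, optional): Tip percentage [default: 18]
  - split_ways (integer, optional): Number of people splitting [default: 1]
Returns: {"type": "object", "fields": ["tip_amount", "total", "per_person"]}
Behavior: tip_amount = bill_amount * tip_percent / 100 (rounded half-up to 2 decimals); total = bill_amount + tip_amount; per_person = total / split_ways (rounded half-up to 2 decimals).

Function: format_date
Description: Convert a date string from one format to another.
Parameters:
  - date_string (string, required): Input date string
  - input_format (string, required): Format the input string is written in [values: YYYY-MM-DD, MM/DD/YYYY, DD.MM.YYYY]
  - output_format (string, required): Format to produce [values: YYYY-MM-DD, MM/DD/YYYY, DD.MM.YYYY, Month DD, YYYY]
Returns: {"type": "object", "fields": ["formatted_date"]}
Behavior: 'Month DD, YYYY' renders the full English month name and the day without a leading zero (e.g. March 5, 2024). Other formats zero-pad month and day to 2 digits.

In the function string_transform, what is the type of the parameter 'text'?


The string_transform spec declares:
  - text (string, required): Input text
Type:
string


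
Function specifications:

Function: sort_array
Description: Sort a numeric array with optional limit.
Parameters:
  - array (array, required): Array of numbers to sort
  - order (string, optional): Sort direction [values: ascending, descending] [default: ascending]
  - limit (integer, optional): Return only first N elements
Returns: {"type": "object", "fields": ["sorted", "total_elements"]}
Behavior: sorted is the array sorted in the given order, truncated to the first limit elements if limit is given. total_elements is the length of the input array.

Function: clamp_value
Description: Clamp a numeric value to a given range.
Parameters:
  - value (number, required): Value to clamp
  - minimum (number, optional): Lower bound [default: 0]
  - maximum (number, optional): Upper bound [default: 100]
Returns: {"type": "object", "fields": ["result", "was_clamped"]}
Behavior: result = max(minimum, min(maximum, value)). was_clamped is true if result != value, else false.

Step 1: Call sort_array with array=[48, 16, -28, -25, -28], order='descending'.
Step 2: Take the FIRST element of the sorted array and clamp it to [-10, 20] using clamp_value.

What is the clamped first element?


Step 1: sort_array(order=descending)
  sorted: [48, 16, -25, -28, -28]
  -> first element = 48
Step 2: clamp_value(value=48, minimum=-10, maximum=20)
  result = max(-10, min(20, 48)) = max(-10, 20) = 20
  was_clamped = (20 != 48) = true
  -> result = 20
20


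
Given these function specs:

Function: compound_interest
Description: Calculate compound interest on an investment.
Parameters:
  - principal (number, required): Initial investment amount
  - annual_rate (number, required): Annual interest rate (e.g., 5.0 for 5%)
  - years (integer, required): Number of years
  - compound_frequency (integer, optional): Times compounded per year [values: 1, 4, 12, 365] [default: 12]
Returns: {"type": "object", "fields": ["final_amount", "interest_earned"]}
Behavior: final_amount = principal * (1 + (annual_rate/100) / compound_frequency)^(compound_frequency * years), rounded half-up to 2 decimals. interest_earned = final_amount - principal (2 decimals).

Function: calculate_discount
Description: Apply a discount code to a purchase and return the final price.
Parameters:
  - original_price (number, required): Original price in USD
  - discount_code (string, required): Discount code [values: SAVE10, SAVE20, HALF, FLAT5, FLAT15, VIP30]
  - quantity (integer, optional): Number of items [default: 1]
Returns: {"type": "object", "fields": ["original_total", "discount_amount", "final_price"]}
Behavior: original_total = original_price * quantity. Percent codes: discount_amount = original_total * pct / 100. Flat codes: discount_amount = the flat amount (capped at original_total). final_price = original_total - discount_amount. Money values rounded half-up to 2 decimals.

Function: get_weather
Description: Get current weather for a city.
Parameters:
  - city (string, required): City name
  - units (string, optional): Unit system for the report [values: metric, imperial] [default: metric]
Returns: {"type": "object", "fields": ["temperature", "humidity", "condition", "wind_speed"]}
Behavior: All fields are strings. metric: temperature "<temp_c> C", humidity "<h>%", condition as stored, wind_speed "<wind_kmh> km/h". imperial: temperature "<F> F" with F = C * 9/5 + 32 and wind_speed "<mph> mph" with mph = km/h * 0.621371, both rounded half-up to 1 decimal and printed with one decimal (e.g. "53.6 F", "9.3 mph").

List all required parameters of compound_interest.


Parameters of compound_interest and their required/optional flag:
  principal: required
  annual_rate: required
  years: required
  compound_frequency: optional
annual_rate, principal, years


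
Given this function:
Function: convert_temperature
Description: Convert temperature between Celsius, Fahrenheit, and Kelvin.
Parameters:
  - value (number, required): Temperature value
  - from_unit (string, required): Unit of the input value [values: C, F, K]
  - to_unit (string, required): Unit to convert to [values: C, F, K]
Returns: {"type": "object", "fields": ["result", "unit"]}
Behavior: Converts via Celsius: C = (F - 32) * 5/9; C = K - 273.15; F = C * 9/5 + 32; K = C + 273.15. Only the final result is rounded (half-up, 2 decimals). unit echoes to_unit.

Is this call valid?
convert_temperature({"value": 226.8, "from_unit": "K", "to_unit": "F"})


Checking all required parameters present and types match... All valid.
Valid


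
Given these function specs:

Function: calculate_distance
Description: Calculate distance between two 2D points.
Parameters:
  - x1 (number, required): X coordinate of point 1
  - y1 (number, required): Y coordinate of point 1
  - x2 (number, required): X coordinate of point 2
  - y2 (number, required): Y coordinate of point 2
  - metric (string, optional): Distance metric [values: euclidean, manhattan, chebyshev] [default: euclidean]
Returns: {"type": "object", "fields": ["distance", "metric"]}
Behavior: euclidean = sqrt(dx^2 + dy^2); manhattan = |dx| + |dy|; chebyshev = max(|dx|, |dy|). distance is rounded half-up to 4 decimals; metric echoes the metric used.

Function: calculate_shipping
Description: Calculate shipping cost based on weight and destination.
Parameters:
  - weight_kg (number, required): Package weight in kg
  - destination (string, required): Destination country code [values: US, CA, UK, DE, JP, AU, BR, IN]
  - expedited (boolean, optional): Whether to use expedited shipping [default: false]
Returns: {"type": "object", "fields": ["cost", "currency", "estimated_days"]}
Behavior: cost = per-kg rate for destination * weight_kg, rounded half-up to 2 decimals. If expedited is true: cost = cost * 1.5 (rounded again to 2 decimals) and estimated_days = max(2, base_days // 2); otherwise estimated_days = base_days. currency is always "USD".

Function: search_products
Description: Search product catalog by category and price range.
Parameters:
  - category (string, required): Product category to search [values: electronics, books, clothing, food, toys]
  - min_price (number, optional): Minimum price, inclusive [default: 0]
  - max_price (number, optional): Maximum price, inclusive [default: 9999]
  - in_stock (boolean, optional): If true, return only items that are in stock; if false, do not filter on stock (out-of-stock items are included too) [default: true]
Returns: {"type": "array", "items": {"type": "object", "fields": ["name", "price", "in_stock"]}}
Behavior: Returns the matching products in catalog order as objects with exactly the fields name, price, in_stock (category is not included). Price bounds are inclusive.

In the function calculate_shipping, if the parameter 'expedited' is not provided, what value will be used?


The calculate_shipping spec declares:
  - expedited (boolean, optional): Whether to use expedited shipping [default: false]
Default:
false


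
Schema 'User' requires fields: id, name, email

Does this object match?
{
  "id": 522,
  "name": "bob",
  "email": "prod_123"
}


Checking required fields... All present.
Valid - all required fields present


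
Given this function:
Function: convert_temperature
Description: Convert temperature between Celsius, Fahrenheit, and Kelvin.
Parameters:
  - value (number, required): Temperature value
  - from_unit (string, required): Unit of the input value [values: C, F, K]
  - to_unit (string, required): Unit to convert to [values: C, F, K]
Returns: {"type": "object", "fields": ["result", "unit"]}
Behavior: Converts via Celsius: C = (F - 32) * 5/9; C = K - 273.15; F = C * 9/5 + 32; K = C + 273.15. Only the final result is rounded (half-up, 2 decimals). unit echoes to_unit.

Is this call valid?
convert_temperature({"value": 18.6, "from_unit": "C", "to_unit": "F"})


Checking all required parameters present and types match... All valid.
Valid


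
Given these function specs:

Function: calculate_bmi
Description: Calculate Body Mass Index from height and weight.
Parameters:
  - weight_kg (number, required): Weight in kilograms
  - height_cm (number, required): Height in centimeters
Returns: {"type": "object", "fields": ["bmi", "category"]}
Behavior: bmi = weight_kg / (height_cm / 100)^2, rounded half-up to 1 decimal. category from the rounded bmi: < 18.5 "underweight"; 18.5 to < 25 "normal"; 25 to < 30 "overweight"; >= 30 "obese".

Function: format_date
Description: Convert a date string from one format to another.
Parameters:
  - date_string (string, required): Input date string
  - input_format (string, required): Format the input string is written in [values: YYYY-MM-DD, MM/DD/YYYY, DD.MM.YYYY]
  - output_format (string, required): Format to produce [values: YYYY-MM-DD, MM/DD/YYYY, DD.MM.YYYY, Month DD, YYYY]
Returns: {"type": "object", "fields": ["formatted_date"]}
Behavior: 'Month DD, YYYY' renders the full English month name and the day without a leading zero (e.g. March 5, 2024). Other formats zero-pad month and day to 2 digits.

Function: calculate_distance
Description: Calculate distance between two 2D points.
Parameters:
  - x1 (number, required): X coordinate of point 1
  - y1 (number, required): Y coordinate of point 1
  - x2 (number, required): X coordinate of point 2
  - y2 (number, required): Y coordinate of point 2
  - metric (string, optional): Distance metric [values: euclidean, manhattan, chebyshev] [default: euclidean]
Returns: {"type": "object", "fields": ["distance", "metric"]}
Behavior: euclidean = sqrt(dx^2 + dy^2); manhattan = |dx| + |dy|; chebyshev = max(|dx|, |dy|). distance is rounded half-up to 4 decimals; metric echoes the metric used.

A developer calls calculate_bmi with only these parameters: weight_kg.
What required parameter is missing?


Required parameters: weight_kg, height_cm
Provided: weight_kg
Missing: height_cm
height_cm


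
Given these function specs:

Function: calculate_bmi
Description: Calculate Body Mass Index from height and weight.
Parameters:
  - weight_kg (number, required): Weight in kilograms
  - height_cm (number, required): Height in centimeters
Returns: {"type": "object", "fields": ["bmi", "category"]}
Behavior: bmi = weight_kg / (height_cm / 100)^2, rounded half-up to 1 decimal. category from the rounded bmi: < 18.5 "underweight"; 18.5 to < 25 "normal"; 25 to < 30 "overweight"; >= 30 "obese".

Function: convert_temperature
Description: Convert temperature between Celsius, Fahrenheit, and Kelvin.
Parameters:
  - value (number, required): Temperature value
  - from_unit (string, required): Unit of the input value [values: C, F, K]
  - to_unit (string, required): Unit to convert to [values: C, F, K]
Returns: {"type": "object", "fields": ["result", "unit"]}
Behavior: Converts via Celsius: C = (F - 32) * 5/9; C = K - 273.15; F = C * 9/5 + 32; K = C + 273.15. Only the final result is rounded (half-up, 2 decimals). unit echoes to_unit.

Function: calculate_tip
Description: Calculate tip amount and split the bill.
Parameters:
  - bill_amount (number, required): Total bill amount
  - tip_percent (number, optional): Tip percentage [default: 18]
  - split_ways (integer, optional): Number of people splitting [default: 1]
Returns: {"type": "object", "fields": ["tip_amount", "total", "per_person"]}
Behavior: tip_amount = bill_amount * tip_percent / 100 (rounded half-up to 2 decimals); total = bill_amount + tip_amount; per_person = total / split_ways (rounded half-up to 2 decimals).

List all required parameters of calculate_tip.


Parameters of calculate_tip and their required/optional flag:
  bill_amount: required
  tip_percent: optional
  split_ways: optional
bill_amount


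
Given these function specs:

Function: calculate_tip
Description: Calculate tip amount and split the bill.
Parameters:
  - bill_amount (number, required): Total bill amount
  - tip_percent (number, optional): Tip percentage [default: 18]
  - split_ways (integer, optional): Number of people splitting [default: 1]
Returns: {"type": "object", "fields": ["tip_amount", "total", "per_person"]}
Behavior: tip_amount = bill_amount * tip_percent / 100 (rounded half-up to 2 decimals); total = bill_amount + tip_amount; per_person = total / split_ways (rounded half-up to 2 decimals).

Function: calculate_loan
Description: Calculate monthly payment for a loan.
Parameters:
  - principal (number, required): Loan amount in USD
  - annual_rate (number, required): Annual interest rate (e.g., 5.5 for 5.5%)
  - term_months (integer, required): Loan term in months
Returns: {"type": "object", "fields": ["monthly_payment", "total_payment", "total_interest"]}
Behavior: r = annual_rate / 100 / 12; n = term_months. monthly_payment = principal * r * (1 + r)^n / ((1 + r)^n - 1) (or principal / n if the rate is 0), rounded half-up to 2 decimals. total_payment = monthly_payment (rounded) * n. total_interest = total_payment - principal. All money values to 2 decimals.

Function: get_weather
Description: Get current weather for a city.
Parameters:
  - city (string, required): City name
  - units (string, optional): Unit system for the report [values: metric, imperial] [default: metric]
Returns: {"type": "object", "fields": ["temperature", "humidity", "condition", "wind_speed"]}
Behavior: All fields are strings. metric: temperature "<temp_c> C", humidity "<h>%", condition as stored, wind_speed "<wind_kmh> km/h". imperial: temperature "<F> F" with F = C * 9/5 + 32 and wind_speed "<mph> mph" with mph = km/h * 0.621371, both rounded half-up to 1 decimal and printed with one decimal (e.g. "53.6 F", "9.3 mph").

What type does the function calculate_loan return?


The calculate_loan spec declares Returns: {"type": "object", "fields": ["monthly_payment", "total_payment", "total_interest"]}
Type:
object


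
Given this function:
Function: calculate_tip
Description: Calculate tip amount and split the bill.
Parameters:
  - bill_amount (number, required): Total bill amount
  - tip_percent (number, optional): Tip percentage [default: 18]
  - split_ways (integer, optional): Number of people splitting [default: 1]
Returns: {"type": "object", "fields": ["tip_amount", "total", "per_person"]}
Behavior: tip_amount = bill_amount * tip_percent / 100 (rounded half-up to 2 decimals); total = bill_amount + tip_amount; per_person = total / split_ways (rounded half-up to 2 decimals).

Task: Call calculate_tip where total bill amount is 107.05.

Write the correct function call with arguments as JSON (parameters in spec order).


Mapping each described value to its parameter name:
  'Total bill amount' -> bill_amount = 107.05
calculate_tip({"bill_amount": 107.05})


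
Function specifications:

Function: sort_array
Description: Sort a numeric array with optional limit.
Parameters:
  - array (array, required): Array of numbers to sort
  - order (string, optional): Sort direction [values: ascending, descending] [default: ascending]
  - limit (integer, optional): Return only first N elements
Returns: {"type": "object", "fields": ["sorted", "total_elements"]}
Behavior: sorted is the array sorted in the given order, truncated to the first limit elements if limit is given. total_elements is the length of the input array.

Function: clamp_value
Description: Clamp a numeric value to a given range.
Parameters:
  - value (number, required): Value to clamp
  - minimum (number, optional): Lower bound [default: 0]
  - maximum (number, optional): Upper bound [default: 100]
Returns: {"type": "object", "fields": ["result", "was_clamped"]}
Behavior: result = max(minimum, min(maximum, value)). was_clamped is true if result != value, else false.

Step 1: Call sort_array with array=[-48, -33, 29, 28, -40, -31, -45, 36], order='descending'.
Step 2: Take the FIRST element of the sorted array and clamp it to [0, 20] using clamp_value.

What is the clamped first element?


Step 1: sort_array(order=descending)
  sorted: [36, 29, 28, -31, -33, -40, -45, -48]
  -> first element = 36
Step 2: clamp_value(value=36, minimum=0, maximum=20)
  result = max(0, min(20, 36)) = max(0, 20) = 20
  was_clamped = (20 != 36) = true
  -> result = 20
20


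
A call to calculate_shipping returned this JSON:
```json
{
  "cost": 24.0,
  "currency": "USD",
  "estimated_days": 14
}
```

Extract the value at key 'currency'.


USD


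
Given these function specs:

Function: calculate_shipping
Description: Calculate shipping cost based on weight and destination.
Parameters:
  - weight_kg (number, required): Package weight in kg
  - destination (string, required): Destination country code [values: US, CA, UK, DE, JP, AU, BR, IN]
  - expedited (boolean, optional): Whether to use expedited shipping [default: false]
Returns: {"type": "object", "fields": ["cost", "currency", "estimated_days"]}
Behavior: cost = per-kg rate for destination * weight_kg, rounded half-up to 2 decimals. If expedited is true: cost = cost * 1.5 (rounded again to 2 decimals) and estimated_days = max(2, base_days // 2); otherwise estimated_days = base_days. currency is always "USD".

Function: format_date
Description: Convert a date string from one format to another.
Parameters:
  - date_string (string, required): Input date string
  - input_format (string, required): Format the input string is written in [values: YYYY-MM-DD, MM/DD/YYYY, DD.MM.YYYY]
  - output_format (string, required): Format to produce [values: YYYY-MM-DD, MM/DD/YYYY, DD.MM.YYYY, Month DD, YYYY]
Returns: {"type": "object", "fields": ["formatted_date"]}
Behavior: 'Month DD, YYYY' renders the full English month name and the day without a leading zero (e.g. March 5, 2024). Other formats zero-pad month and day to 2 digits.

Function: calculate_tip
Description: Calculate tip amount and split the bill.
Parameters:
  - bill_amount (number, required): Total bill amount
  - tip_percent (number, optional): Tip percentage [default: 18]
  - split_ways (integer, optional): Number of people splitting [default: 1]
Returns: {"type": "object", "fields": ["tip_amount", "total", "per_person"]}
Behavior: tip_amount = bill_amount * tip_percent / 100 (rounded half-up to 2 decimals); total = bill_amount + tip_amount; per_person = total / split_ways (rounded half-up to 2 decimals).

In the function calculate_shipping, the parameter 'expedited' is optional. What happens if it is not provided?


The calculate_shipping spec declares:
  - expedited (boolean, optional): Whether to use expedited shipping [default: false]
It defaults to false


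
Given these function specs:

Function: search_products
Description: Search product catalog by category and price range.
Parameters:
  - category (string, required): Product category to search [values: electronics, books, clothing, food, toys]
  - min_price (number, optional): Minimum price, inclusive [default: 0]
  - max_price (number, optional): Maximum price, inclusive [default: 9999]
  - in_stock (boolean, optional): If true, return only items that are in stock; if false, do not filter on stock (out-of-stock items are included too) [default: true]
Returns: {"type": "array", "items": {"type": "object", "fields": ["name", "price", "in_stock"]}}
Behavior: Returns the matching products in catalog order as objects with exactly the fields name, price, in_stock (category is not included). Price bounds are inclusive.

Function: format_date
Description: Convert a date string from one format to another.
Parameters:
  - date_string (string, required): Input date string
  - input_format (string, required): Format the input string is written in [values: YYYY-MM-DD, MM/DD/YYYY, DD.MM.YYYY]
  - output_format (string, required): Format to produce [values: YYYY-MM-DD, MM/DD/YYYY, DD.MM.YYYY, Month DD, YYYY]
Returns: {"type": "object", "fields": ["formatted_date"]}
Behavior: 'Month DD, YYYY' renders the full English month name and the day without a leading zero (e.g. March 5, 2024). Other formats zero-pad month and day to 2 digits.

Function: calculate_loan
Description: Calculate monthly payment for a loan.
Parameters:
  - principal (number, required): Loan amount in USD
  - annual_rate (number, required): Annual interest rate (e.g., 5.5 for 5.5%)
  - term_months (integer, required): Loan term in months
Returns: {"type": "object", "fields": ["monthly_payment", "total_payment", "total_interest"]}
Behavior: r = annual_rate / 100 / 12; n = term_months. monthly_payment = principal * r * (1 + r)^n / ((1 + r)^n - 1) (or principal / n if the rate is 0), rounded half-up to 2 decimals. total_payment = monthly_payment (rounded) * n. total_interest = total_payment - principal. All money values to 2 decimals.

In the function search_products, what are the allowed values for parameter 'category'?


The search_products spec declares:
  - category (string, required): Product category to search [values: electronics, books, clothing, food, toys]
Allowed values:
electronics, books, clothing, food, toys


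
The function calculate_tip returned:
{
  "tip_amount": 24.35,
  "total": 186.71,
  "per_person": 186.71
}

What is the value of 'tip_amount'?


24.35


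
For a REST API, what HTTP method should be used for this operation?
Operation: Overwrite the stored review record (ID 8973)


GET = read, POST = create, PUT = update/replace, DELETE = remove
This operation is an update/replace.
PUT


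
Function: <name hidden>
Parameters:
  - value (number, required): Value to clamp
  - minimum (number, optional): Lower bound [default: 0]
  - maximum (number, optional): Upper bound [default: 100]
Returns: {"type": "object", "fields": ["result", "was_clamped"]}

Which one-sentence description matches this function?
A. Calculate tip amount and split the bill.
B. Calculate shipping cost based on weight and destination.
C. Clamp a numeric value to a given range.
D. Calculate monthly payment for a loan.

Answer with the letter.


Parameters value, minimum, maximum and return ["result", "was_clamped"] fit: Clamp a numeric value to a given range.
C


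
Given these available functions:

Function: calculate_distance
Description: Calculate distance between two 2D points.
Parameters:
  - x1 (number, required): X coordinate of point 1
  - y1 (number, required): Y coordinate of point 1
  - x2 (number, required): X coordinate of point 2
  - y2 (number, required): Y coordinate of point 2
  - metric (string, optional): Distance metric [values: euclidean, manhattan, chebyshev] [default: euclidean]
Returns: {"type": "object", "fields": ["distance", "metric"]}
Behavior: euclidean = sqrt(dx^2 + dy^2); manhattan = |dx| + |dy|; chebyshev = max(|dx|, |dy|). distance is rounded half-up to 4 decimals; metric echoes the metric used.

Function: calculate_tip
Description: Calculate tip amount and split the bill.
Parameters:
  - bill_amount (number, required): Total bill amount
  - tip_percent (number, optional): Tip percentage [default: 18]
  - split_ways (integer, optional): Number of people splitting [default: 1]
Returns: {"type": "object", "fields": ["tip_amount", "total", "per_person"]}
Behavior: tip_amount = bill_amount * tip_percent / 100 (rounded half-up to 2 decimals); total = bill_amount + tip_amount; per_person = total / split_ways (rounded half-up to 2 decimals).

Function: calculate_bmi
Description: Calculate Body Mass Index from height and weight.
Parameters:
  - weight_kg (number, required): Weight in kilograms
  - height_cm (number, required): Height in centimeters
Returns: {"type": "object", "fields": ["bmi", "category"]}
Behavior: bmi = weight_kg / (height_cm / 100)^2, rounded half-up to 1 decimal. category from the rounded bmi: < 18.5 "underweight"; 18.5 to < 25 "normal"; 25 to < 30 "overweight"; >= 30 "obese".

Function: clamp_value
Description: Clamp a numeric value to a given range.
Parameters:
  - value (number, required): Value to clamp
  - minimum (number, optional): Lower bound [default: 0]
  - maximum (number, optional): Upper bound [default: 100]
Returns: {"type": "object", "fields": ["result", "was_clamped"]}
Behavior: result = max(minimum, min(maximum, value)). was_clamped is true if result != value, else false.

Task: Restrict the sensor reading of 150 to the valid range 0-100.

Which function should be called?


The task needs a function whose description is: Clamp a numeric value to a given range.
clamp_value


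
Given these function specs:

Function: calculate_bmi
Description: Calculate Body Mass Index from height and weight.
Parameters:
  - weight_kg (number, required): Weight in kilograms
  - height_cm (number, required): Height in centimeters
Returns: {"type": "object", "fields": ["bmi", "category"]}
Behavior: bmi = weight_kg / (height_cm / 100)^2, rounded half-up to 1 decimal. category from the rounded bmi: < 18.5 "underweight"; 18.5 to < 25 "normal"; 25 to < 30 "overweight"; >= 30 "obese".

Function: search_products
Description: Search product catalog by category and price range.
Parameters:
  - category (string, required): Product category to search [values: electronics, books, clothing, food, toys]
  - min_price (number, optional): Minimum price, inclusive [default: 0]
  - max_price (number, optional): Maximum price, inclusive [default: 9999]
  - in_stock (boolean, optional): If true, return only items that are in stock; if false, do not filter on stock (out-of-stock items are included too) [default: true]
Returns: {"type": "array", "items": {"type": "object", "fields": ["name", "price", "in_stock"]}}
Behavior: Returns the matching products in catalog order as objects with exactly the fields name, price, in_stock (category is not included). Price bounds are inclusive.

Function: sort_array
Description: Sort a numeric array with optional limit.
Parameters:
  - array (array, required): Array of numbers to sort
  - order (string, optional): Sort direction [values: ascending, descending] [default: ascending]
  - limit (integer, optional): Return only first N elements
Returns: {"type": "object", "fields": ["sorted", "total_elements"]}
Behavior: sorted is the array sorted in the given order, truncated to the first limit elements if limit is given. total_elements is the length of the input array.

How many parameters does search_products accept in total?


Parameters of search_products: category (required), min_price (optional), max_price (optional), in_stock (optional)
Total:
4
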